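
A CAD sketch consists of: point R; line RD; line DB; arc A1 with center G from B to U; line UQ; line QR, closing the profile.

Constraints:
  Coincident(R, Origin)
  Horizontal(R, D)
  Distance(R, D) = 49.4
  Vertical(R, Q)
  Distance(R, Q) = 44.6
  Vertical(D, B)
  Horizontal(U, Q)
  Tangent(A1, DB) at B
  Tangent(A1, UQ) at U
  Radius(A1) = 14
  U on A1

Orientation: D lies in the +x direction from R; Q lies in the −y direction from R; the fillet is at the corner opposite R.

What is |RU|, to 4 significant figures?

56.94

The virtual corner opposite R is at (49.40, -44.60). Since A1 is tangent to DB there, GB ⟂ DB and A1 meets UQ tangentially, so GU is at right angles to UQ, with radius 14.0, so the center G sits 14.0 in from both sides at G = (35.40, -30.60). That places the tangent points at B = (49.40, -30.60) on DB and U = (35.40, -44.60) on UQ. Then |RU| = |U − R| = 56.94.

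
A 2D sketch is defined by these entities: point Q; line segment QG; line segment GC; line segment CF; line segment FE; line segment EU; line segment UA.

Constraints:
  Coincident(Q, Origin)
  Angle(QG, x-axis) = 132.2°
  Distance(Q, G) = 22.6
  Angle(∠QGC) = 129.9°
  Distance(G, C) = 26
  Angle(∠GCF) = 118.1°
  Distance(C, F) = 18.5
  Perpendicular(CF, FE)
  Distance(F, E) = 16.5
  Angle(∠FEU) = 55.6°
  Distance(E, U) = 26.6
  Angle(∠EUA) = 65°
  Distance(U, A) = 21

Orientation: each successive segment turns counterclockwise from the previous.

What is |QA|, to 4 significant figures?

56.21

Q is at the origin; QG runs at 132.2° with length 22.6, so G = (-15.18, 16.74). ∠QGC = 129.9° gives GC at -177.7° from the x-axis; with |GC| = 26.0, C = (-41.16, 15.70). ∠GCF = 118.1° gives CF at -115.8° from the x-axis; with |CF| = 18.5, F = (-49.21, -0.9571). CF is perpendicular to FE, so FE runs at -25.80°; with |FE| = 16.5, E = (-34.36, -8.138). ∠FEU = 55.6° gives EU at 98.60° from the x-axis; with |EU| = 26.6, U = (-38.33, 18.16). ∠EUA = 65.0° gives UA at -146.4° from the x-axis; with |UA| = 21.0, A = (-55.83, 6.541). Then |QA| = |A − Q| = 56.21.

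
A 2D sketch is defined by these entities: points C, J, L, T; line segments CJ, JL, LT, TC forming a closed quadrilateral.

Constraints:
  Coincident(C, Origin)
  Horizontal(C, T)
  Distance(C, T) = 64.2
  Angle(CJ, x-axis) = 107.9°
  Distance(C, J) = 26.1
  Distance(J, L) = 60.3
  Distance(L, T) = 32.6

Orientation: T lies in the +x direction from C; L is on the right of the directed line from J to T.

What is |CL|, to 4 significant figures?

39.55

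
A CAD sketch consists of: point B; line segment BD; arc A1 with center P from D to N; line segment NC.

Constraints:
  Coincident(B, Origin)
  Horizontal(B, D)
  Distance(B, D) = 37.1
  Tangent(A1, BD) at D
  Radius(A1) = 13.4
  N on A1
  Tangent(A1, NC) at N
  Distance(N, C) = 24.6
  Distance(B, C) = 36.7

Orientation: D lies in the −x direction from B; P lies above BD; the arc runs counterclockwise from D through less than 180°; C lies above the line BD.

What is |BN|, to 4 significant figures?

26.06

Checks: B = (0.00, 0.00) ✓; |PN| = 13.40 ✓; ∠(PN, NC) = 90.00° ✓; |NC| = 24.60 ✓; |BC| = 36.70 ✓.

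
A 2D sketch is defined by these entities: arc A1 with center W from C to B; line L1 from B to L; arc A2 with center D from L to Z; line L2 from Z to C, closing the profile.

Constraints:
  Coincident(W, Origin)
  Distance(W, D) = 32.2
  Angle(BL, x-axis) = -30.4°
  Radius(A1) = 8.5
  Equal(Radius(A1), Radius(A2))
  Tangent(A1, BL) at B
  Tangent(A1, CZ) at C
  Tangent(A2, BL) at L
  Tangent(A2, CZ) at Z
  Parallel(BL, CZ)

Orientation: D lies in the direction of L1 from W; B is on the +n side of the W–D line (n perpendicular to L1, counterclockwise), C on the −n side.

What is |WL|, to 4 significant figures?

33.30

The slot axis is L1's direction at -30.4°, so u = (cos -30.4°, sin -30.4°) = (0.8625, -0.5060) and n = (−sin -30.4°, cos -30.4°) = (0.5060, 0.8625). W is at the origin and D lies 32.2 along u from W, so D = 32.2·u = (27.77, -16.29). Tangency of A1 to both parallel lines with radius 8.5 puts B and C at W ± 8.5·n: B = (4.301, 7.331), C = (-4.301, -7.331). Equal radii place L and Z the same way about D: L = D + 8.5·n = (32.07, -8.963), Z = D − 8.5·n = (23.47, -23.63). Then |WL| = |L − W| = 33.30.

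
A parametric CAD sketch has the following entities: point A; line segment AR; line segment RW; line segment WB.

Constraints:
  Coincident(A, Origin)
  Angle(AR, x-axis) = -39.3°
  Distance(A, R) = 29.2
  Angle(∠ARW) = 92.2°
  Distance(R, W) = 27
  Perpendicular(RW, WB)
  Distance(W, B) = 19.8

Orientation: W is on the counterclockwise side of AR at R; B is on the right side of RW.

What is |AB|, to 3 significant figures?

56.5

∠ARW = 92.2°, so RW runs at -39.3° + (180° − 92.2°) = 48.5° from the x-axis; with |RW| = 27.0, W = R + 27.0·(cos 48.5°, sin 48.5°) = (40.5, 1.73). RW is perpendicular to WB; with |WB| = 19.8 on the right of RW, B = W + 19.8·(0.749, -0.663) = (55.3, -11.4). Then |AB| = |B − A| = 56.5.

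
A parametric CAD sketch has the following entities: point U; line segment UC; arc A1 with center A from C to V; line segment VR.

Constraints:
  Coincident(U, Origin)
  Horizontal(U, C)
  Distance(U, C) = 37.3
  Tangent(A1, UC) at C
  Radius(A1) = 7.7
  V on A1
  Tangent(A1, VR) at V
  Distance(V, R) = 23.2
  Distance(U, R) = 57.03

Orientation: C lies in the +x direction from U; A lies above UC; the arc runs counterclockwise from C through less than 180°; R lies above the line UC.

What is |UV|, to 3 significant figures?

45.3

U is at the origin; UC is horizontal with |UC| = 37.3 and C on the +x side, so C = (37.3, 0.00). The tangent condition forces AC to be normal to UC, so A = C + (0, 7.7) = (37.3, 7.70). Since AV ⟂ VR (tangency), |AR| = √(7.7² + 23.2²) = 24.4 regardless of where V sits on A1. So R lies on both circle(U, 57.03) and circle(A, 24.4); the above-UC intersection is R = (49.0, 29.2). V is the foot of the tangent from R: V = (44.9, 6.33).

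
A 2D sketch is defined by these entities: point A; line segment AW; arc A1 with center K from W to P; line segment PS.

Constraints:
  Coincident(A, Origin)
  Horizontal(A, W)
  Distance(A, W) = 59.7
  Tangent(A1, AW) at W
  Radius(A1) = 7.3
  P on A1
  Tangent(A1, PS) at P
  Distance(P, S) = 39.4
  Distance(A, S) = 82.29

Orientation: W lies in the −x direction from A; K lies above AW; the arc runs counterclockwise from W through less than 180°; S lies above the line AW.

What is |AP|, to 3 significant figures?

53.9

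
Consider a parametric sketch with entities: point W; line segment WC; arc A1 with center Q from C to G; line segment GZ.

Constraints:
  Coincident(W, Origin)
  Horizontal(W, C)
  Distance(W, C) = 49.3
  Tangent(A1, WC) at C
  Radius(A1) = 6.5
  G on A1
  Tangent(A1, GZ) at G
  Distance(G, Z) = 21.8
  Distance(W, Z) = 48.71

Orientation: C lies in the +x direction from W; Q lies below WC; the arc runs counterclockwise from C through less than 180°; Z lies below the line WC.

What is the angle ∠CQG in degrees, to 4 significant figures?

83.25°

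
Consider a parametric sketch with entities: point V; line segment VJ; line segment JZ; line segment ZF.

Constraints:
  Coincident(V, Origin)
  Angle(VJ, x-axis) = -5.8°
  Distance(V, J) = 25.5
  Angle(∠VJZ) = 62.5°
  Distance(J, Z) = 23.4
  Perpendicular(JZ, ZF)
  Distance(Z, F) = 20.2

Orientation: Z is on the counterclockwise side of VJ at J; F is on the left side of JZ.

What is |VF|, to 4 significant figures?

11.87

V is at the origin; VJ runs at -5.8° with length 25.5, so J = 25.5·(cos -5.8°, sin -5.8°) = (25.37, -2.577). ∠VJZ = 62.5°, so JZ runs at -5.8° + (180° − 62.5°) = 111.7° from the x-axis; with |JZ| = 23.4, Z = J + 23.4·(cos 111.7°, sin 111.7°) = (16.72, 19.16). The perpendicularity gives ZF at right angles to JZ; with |ZF| = 20.2 on the left of JZ, F = Z + 20.2·(-0.9291, -0.3697) = (-2.051, 11.70). Then |VF| = |F − V| = 11.87.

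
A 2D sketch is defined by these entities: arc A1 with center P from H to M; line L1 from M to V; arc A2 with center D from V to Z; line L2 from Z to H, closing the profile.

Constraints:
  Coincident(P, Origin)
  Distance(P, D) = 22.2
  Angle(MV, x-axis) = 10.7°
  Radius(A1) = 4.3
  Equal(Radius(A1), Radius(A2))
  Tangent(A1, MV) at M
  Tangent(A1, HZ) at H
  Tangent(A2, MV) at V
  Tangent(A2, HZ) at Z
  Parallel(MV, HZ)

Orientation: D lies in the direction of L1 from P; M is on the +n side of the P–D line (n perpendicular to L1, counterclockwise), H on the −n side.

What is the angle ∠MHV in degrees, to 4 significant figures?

68.82°

The slot axis is L1's direction at 10.7°, so u = (cos 10.7°, sin 10.7°) = (0.9826, 0.1857) and n = (−sin 10.7°, cos 10.7°) = (-0.1857, 0.9826). P is at the origin and D lies 22.2 along u from P, so D = 22.2·u = (21.81, 4.122). Tangency of A1 to both parallel lines with radius 4.3 puts M and H at P ± 4.3·n: M = (-0.7984, 4.225), H = (0.7984, -4.225). Equal radii place V and Z the same way about D: V = D + 4.3·n = (21.02, 8.347), Z = D − 4.3·n = (22.61, -0.1034). Then cos ∠MHV = HM·HV / (|HM||HV|), giving 68.82°.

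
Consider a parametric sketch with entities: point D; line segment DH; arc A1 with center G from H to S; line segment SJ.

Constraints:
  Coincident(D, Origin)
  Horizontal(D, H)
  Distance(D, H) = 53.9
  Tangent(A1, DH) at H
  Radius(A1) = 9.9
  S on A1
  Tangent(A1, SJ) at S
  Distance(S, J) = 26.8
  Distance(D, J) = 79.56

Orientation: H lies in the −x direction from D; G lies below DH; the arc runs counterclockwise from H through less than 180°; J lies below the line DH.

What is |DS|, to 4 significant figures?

63.33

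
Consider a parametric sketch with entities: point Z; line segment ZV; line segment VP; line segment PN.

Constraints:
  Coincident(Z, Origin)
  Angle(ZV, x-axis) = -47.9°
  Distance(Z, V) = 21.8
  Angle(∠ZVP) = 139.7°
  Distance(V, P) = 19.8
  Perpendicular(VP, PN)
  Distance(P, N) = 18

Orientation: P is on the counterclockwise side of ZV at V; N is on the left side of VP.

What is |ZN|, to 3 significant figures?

36.6

∠ZVP = 139.7°, so VP runs at -47.9° + (180° − 139.7°) = -7.60° from the x-axis; with |VP| = 19.8, P = V + 19.8·(cos -7.60°, sin -7.60°) = (34.2, -18.8). The perpendicularity gives PN at right angles to VP; with |PN| = 18.0 on the left of VP, N = P + 18.0·(0.132, 0.991) = (36.6, -0.952). Then |ZN| = |N − Z| = 36.6.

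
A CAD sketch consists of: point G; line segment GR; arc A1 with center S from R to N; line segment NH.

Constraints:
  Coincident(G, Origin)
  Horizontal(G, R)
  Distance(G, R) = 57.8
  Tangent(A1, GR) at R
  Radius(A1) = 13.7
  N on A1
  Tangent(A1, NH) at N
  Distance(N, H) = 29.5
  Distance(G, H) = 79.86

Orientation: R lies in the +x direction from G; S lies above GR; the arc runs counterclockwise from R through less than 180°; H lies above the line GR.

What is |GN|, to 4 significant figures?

73.09

G is at the origin; G and R share the same y with |GR| = 57.8 and R on the +x side, so R = (57.80, 0.000). Since A1 is tangent to GR there, SR ⟂ GR, so S = R + (0, 13.7) = (57.80, 13.70). Since SN ⟂ NH (tangency), |SH| = √(13.7² + 29.5²) = 32.53 regardless of where N sits on A1. So H lies on both circle(G, 79.86) and circle(S, 32.53); the above-GR intersection is H = (65.82, 45.22). N is the foot of the tangent from H: N = (71.26, 16.23).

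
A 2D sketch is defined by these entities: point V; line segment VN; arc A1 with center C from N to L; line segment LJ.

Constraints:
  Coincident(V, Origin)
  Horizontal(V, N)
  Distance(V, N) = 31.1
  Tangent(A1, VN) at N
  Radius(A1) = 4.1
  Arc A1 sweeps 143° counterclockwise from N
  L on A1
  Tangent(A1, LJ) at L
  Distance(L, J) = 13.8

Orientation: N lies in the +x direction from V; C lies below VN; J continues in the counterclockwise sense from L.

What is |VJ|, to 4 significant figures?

42.64

V is at the origin; VN is horizontal with |VN| = 31.1 and N on the +x side, so N = (31.10, 0.000). The tangent condition forces CN to be normal to VN, so C = N + (0, -4.1) = (31.10, -4.100). On A1, N sits at bearing 90° from C; a 143° counterclockwise sweep puts L at bearing 233°, so L = C + 4.1·(cos 233°, sin 233°) = (28.63, -7.374). Tangency of A1 to LJ means the radius CL is perpendicular to LJ, so LJ runs along (−sin 233°, cos 233°); with |LJ| = 13.8, J = (39.65, -15.68). Then |VJ| = |J − V| = 42.64.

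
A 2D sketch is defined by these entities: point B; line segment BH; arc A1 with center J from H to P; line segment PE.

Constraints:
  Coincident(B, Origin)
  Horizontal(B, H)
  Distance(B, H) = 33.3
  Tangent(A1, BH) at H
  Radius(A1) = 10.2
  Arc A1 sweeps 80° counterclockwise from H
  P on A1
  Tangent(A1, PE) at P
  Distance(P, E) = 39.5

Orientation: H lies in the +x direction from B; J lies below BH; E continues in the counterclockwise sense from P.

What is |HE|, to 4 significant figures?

50.26

B is at the origin; BH is horizontal with |BH| = 33.3 and H on the +x side, so H = (33.30, 0.000). A1 meets BH tangentially, so JH is at right angles to BH, so J = H + (0, -10.2) = (33.30, -10.20). On A1, H sits at bearing 90° from J; an 80° counterclockwise sweep puts P at bearing 170°, so P = J + 10.2·(cos 170°, sin 170°) = (23.25, -8.429). The tangent condition forces JP to be normal to PE, so PE runs along (−sin 170°, cos 170°); with |PE| = 39.5, E = (16.40, -47.33). Then |HE| = |E − H| = 50.26.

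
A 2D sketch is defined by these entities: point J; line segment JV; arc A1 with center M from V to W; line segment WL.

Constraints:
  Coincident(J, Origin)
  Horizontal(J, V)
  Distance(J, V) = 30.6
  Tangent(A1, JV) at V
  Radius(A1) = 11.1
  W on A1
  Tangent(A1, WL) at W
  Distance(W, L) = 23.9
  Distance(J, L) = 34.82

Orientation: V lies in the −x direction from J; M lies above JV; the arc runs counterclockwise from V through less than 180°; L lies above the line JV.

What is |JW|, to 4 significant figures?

21.56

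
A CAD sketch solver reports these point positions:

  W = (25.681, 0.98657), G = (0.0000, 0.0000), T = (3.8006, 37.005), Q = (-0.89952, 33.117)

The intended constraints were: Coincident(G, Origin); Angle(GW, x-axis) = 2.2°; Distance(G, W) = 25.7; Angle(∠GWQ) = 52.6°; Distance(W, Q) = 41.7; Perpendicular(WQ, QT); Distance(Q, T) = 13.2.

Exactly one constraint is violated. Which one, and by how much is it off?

Distance(Q, T) = 13.2 — off by 7.10.

G = (0.00, 0.00) ✓; GW at 2.200° ✓; |GW| = 25.70 ✓; ∠GWQ = 52.60° ✓; |WQ| = 41.70 ✓; ∠(WQ, QT) = 90.00° ✓; |QT| = 6.100 ✗.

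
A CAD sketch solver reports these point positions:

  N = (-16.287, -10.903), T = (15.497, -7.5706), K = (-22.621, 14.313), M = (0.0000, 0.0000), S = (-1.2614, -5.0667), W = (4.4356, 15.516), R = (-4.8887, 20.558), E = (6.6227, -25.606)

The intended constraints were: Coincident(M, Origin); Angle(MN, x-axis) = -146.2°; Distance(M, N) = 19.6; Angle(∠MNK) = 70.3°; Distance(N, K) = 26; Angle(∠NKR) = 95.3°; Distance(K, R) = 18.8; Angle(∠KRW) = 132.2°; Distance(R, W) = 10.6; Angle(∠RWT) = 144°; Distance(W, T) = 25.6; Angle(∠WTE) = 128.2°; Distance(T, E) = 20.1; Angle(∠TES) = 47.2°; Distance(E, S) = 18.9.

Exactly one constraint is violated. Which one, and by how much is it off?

Distance(E, S) = 18.9 — off by 3.10.

M = (0.00, 0.00) ✓; MN at -146.2° ✓; |MN| = 19.60 ✓; ∠MNK = 70.30° ✓; |NK| = 26.00 ✓; ∠NKR = 95.30° ✓; |KR| = 18.80 ✓; ∠KRW = 132.2° ✓; |RW| = 10.60 ✓; ∠RWT = 144.0° ✓; |WT| = 25.60 ✓; ∠WTE = 128.2° ✓; |TE| = 20.10 ✓; ∠TES = 47.20° ✓; |ES| = 22.00 ✗.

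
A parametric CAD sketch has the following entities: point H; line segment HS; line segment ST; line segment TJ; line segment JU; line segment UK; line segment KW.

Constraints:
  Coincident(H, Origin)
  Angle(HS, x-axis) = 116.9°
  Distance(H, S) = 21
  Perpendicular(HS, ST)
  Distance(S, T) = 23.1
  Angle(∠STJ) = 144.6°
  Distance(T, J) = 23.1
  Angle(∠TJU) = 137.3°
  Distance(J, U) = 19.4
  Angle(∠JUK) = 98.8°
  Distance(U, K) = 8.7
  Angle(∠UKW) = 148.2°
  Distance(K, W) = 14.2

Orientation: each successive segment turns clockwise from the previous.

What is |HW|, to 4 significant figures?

26.57

H is at the origin; HS runs at 116.9° with length 21.0, so S = (-9.501, 18.73). The perpendicularity gives ST at right angles to HS, so ST runs at 26.90°; with |ST| = 23.1, T = (11.10, 29.18). ∠STJ = 144.6° gives TJ at -8.500° from the x-axis; with |TJ| = 23.1, J = (33.95, 25.76). ∠TJU = 137.3° gives JU at -51.20° from the x-axis; with |JU| = 19.4, U = (46.10, 10.65). ∠JUK = 98.8° gives UK at -132.4° from the x-axis; with |UK| = 8.7, K = (40.24, 4.221). ∠UKW = 148.2° gives KW at -164.2° from the x-axis; with |KW| = 14.2, W = (26.57, 0.3545). Then |HW| = |W − H| = 26.57.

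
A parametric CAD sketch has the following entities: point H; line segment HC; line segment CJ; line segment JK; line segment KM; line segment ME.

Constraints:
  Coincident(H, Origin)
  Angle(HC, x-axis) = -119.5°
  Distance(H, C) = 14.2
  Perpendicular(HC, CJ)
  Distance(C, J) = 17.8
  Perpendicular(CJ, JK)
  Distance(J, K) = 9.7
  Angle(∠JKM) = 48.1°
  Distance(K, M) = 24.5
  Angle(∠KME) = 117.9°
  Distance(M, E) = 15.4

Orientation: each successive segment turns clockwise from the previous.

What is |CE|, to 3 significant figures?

21.9

H is at the origin; HC runs at -119.5° with length 14.2, so C = (-6.99, -12.4). HC ⟂ CJ, so CJ runs at 150°; with |CJ| = 17.8, J = (-22.5, -3.59). CJ is perpendicular to JK, so JK runs at 60.5°; with |JK| = 9.7, K = (-17.7, 4.85). ∠JKM = 48.1° gives KM at -71.4° from the x-axis; with |KM| = 24.5, M = (-9.89, -18.4). ∠KME = 117.9° gives ME at -134° from the x-axis; with |ME| = 15.4, E = (-20.5, -29.5). Then |CE| = |E − C| = 21.9.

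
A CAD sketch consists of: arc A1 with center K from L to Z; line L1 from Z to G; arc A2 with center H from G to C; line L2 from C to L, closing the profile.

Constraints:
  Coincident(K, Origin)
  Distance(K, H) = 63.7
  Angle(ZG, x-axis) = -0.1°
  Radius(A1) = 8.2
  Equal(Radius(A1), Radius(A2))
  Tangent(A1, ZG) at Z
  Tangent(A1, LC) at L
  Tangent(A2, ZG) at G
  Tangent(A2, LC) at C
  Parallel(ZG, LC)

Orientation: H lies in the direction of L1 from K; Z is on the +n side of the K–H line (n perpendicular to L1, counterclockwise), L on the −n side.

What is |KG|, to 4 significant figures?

64.23

The slot axis is L1's direction at -0.1°, so u = (cos -0.1°, sin -0.1°) = (1.000, -0.001745) and n = (−sin -0.1°, cos -0.1°) = (0.001745, 1.000). K is at the origin and H lies 63.7 along u from K, so H = 63.7·u = (63.70, -0.1112). Tangency of A1 to both parallel lines with radius 8.2 puts Z and L at K ± 8.2·n: Z = (0.01431, 8.200), L = (-0.01431, -8.200). Equal radii place G and C the same way about H: G = H + 8.2·n = (63.71, 8.089), C = H − 8.2·n = (63.69, -8.311). Then |KG| = |G − K| = 64.23.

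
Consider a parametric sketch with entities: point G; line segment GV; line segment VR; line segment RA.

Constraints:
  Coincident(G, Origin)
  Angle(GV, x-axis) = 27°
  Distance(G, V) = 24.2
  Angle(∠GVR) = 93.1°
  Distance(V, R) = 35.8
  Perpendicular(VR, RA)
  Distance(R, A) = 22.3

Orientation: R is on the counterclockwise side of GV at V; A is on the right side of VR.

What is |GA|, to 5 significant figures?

59.464

G is at the origin; GV runs at 27.0° with length 24.2, so V = 24.2·(cos 27.0°, sin 27.0°) = (21.562, 10.987). ∠GVR = 93.1°, so VR runs at 27.0° + (180° − 93.1°) = 113.90° from the x-axis; with |VR| = 35.8, R = V + 35.8·(cos 113.90°, sin 113.90°) = (7.0583, 43.717). The perpendicularity gives RA at right angles to VR; with |RA| = 22.3 on the right of VR, A = R + 22.3·(0.91425, 0.40514) = (27.446, 52.752). Then |GA| = |A − G| = 59.464.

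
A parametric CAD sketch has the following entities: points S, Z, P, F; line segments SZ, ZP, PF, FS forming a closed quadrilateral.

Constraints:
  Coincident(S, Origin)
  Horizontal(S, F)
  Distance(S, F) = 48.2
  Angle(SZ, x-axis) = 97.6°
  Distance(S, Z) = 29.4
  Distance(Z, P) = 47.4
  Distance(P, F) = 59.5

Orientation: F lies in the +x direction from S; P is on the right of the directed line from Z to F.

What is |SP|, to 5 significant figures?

19.937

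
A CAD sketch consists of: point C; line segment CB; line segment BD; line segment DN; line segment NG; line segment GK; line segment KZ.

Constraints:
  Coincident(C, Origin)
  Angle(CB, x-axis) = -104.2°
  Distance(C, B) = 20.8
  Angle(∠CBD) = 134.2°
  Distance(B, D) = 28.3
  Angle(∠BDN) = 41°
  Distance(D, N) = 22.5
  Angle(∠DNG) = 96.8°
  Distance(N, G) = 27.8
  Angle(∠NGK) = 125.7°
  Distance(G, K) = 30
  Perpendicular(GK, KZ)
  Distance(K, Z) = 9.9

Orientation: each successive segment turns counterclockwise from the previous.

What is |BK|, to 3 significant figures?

34.2

C is at the origin; CB runs at -104.2° with length 20.8, so B = (-5.10, -20.2). ∠CBD = 134.2° gives BD at -58.4° from the x-axis; with |BD| = 28.3, D = (9.73, -44.3). ∠BDN = 41.0° gives DN at 80.6° from the x-axis; with |DN| = 22.5, N = (13.4, -22.1). ∠DNG = 96.8° gives NG at 164° from the x-axis; with |NG| = 27.8, G = (-13.3, -14.3). ∠NGK = 125.7° gives GK at -142° from the x-axis; with |GK| = 30.0, K = (-36.9, -32.8). Then |BK| = |K − B| = 34.2.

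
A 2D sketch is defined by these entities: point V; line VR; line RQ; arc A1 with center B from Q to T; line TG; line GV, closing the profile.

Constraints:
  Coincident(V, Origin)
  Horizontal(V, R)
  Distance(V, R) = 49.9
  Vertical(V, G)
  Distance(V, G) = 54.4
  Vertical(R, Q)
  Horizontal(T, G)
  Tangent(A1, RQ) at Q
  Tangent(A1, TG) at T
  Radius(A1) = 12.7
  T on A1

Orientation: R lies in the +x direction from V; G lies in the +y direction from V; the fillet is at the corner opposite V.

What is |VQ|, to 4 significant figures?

65.03

The virtual corner opposite V is at (49.90, 54.40). The tangent condition forces BQ to be normal to RQ and tangency of A1 to TG means the radius BT is perpendicular to TG, with radius 12.7, so the center B sits 12.7 in from both sides at B = (37.20, 41.70). That places the tangent points at Q = (49.90, 41.70) on RQ and T = (37.20, 54.40) on TG. Then |VQ| = |Q − V| = 65.03.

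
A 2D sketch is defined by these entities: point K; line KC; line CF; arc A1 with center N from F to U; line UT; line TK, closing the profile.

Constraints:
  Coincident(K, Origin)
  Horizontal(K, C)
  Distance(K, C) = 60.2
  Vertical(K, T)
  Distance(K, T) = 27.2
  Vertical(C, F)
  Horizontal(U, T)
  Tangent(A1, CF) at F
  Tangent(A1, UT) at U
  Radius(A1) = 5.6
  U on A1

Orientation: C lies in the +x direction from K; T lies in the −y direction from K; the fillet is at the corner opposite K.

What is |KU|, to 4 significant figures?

61.00

K is at the origin; KC is horizontal with |KC| = 60.2 and C on the +x side, so C = (60.20, 0.000). KT is vertical with |KT| = 27.2 and T on the −y side, so T = (0.000, -27.20). The virtual corner opposite K is at (60.20, -27.20). Tangency of A1 to CF means the radius NF is perpendicular to CF and since A1 is tangent to UT there, NU ⟂ UT, with radius 5.6, so the center N sits 5.6 in from both sides at N = (54.60, -21.60). That places the tangent points at F = (60.20, -21.60) on CF and U = (54.60, -27.20) on UT. Then |KU| = |U − K| = 61.00.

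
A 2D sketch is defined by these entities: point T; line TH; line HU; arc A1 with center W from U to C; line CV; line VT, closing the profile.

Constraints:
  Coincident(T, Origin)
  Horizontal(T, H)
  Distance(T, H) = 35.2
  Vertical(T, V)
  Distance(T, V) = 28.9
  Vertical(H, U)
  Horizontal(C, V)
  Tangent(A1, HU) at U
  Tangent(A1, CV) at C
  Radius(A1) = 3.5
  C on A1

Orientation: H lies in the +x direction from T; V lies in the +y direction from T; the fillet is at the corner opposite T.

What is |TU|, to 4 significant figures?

43.41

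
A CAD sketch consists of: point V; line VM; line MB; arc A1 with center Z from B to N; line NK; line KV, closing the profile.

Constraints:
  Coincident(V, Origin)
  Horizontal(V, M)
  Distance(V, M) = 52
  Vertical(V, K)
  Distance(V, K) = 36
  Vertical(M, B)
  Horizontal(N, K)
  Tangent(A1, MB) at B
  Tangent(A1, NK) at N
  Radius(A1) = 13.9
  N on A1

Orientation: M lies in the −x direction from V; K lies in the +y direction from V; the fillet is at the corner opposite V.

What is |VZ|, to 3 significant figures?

44.0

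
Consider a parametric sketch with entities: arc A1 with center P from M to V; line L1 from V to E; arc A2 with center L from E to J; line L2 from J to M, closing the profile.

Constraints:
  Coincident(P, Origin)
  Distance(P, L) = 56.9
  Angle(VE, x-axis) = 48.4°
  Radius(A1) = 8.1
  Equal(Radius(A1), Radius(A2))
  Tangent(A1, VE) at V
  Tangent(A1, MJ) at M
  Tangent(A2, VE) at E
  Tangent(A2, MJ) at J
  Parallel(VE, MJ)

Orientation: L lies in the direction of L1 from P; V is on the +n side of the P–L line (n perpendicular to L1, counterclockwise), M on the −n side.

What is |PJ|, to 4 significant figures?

57.47

The slot axis is L1's direction at 48.4°, so u = (cos 48.4°, sin 48.4°) = (0.6639, 0.7478) and n = (−sin 48.4°, cos 48.4°) = (-0.7478, 0.6639). P is at the origin and L lies 56.9 along u from P, so L = 56.9·u = (37.78, 42.55). Tangency of A1 to both parallel lines with radius 8.1 puts V and M at P ± 8.1·n: V = (-6.057, 5.378), M = (6.057, -5.378). Equal radii place E and J the same way about L: E = L + 8.1·n = (31.72, 47.93), J = L − 8.1·n = (43.83, 37.17). Then |PJ| = |J − P| = 57.47.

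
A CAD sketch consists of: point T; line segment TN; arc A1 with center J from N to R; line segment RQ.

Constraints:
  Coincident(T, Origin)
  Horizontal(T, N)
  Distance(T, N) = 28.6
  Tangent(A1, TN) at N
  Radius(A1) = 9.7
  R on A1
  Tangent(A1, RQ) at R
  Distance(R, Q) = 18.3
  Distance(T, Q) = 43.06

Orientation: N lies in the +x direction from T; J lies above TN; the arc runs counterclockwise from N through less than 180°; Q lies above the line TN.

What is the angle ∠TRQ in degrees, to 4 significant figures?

87.19°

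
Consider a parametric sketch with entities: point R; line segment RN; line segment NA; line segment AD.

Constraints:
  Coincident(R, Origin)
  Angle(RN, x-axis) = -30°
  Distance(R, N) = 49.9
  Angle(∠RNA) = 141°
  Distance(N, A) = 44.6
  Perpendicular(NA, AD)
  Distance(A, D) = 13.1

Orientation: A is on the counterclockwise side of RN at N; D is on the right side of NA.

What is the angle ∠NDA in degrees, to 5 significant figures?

73.631°

∠RNA = 141.0°, so NA runs at -30.0° + (180° − 141.0°) = 9.0000° from the x-axis; with |NA| = 44.6, A = N + 44.6·(cos 9.0000°, sin 9.0000°) = (87.266, -17.973). NA ⟂ AD; with |AD| = 13.1 on the right of NA, D = A + 13.1·(0.15643, -0.98769) = (89.315, -30.912). Then cos ∠NDA = DN·DA / (|DN||DA|), giving 73.631°.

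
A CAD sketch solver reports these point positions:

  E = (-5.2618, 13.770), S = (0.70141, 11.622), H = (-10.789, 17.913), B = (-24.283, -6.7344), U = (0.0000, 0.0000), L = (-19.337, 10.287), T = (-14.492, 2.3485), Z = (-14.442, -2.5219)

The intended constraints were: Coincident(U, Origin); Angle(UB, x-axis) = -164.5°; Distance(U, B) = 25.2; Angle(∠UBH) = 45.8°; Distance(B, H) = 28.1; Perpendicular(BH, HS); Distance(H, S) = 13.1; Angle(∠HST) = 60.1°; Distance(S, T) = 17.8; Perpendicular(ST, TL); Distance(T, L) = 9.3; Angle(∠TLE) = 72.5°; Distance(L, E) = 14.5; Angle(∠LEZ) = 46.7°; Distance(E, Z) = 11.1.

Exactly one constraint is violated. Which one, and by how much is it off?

Distance(E, Z) = 11.1 — off by 7.60.

U = (0.00, 0.00) ✓; UB at -164.5° ✓; |UB| = 25.20 ✓; ∠UBH = 45.80° ✓; |BH| = 28.10 ✓; ∠(BH, HS) = 90.00° ✓; |HS| = 13.10 ✓; ∠HST = 60.10° ✓; |ST| = 17.80 ✓; ∠(ST, TL) = 90.00° ✓; |TL| = 9.300 ✓; ∠TLE = 72.50° ✓; |LE| = 14.50 ✓; ∠LEZ = 46.70° ✓; |EZ| = 18.70 ✗.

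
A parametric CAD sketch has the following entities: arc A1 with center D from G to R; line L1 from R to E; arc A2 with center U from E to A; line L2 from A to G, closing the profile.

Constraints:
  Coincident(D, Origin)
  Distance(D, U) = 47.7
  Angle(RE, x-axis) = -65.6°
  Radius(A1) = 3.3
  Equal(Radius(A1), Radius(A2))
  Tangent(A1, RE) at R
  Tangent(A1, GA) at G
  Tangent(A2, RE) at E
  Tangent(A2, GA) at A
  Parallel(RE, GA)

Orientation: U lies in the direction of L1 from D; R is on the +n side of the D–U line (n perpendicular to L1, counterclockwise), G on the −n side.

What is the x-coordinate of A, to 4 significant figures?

16.70

Tangency of A1 to both parallel lines with radius 3.3 puts R and G at D ± 3.3·n: R = (3.005, 1.363), G = (-3.005, -1.363). Equal radii place E and A the same way about U: E = U + 3.3·n = (22.71, -42.08), A = U − 3.3·n = (16.70, -44.80). So A.x = 16.70.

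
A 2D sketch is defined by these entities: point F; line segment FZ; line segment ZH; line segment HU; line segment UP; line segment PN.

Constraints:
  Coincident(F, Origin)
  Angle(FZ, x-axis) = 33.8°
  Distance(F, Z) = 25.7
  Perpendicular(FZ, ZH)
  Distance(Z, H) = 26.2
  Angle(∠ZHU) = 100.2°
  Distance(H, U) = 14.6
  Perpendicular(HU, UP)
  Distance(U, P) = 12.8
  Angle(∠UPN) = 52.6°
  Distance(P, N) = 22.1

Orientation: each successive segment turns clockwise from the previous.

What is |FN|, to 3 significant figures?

38.9

HU ⟂ UP, so UP runs at 134°; with |UP| = 12.8, P = (16.5, -8.41). ∠UPN = 52.6° gives PN at 6.60° from the x-axis; with |PN| = 22.1, N = (38.5, -5.87). Then |FN| = |N − F| = 38.9.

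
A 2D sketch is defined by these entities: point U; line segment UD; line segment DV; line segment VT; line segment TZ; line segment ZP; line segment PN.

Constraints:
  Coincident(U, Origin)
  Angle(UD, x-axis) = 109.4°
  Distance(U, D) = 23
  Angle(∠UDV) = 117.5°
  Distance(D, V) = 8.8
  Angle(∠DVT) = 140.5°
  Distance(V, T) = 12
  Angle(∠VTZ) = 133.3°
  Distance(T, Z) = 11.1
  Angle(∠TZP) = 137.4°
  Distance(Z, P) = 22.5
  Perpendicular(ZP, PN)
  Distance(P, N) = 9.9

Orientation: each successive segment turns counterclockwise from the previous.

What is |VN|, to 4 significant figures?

32.28

U is at the origin; UD runs at 109.4° with length 23.0, so D = (-7.640, 21.69). ∠UDV = 117.5° gives DV at 171.9° from the x-axis; with |DV| = 8.8, V = (-16.35, 22.93). ∠DVT = 140.5° gives VT at -148.6° from the x-axis; with |VT| = 12.0, T = (-26.59, 16.68). ∠VTZ = 133.3° gives TZ at -101.9° from the x-axis; with |TZ| = 11.1, Z = (-28.88, 5.820). ∠TZP = 137.4° gives ZP at -59.30° from the x-axis; with |ZP| = 22.5, P = (-17.40, -13.53). ZP is perpendicular to PN, so PN runs at 30.70°; with |PN| = 9.9, N = (-8.884, -8.472). Then |VN| = |N − V| = 32.28.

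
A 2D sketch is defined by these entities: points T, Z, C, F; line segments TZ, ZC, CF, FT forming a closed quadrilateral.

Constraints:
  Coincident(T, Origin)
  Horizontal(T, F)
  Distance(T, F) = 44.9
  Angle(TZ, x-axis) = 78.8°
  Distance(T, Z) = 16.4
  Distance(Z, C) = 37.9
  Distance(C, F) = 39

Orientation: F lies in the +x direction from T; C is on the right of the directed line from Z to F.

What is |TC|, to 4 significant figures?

23.96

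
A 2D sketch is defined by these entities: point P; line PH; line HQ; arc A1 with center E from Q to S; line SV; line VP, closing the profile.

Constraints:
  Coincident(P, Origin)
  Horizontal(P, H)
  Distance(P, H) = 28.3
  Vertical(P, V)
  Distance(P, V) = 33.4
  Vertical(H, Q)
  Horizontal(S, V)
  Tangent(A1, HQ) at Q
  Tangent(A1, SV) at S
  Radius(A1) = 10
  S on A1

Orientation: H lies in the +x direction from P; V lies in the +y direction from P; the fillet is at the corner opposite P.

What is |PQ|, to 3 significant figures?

36.7

The virtual corner opposite P is at (28.3, 33.4). Tangency of A1 to HQ means the radius EQ is perpendicular to HQ and since A1 is tangent to SV there, ES ⟂ SV, with radius 10.0, so the center E sits 10.0 in from both sides at E = (18.3, 23.4). That places the tangent points at Q = (28.3, 23.4) on HQ and S = (18.3, 33.4) on SV. Then |PQ| = |Q − P| = 36.7.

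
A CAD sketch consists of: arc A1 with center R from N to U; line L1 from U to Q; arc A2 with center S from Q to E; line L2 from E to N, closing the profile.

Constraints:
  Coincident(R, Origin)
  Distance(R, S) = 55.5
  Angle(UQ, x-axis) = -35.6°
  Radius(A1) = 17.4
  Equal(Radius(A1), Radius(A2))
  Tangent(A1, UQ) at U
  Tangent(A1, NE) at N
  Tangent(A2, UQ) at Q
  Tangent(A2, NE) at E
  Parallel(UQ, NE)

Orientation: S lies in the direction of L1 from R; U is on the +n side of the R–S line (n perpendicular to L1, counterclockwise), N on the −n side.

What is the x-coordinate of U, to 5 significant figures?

10.129

The slot axis is L1's direction at -35.6°, so u = (cos -35.6°, sin -35.6°) = (0.81310, -0.58212) and n = (−sin -35.6°, cos -35.6°) = (0.58212, 0.81310). R is at the origin and S lies 55.5 along u from R, so S = 55.5·u = (45.127, -32.308). Tangency of A1 to both parallel lines with radius 17.4 puts U and N at R ± 17.4·n: U = (10.129, 14.148), N = (-10.129, -14.148). So U.x = 10.129.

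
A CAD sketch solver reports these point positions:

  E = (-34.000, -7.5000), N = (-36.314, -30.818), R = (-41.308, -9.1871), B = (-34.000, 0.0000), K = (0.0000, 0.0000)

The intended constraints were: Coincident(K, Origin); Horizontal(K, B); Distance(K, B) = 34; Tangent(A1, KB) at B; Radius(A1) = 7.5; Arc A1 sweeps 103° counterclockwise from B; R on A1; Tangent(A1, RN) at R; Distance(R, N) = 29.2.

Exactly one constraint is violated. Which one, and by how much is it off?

Distance(R, N) = 29.2 — off by 7.00.

K = (0.00, 0.00) ✓; K.y = 0.00, B.y = 0.00 ✓; |KB| = 34.00 ✓; ∠(EB, BK) = 90.00° ✓; |EB| = 7.500 ✓; bearing(E→R) − bearing(E→B) = 103.0° ✓; |ER| = 7.500 ✓; ∠(ER, RN) = 90.00° ✓; |RN| = 22.20 ✗.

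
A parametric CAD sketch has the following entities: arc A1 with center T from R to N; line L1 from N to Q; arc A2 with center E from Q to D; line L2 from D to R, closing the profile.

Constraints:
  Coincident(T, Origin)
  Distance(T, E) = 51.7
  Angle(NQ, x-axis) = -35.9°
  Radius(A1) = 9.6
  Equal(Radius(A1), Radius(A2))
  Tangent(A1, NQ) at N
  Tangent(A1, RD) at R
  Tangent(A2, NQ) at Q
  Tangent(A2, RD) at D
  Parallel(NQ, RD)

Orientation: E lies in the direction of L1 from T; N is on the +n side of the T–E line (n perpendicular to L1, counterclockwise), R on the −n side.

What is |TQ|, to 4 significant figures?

52.58

The slot axis is L1's direction at -35.9°, so u = (cos -35.9°, sin -35.9°) = (0.8100, -0.5864) and n = (−sin -35.9°, cos -35.9°) = (0.5864, 0.8100). T is at the origin and E lies 51.7 along u from T, so E = 51.7·u = (41.88, -30.32). Tangency of A1 to both parallel lines with radius 9.6 puts N and R at T ± 9.6·n: N = (5.629, 7.776), R = (-5.629, -7.776). Equal radii place Q and D the same way about E: Q = E + 9.6·n = (47.51, -22.54), D = E − 9.6·n = (36.25, -38.09). Then |TQ| = |Q − T| = 52.58.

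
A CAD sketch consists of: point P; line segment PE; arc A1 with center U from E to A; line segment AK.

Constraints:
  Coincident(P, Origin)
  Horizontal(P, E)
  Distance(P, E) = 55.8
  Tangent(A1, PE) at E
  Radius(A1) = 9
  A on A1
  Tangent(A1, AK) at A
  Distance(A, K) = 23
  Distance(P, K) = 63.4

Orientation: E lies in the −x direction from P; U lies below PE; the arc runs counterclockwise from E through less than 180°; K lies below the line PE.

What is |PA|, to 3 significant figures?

65.2

Checks: ∠(UE, EP) = 90.00° ✓; |UE| = 9.000 ✓; |UA| = 9.000 ✓; ∠(UA, AK) = 90.00° ✓; |AK| = 23.00 ✓; |PK| = 63.40 ✓.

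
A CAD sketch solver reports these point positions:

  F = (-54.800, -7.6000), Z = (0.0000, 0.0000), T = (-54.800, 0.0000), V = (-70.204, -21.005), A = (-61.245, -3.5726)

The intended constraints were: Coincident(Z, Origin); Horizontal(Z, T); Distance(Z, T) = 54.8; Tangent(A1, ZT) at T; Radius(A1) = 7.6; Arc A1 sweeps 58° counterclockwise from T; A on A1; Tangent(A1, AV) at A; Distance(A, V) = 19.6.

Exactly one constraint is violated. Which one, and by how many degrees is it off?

Tangent(A1, AV) at A — off by 4.80°.

Z = (0.00, 0.00) ✓; Z.y = 0.00, T.y = 0.00 ✓; |ZT| = 54.80 ✓; ∠(FT, TZ) = 90.00° ✓; |FT| = 7.600 ✓; bearing(F→A) − bearing(F→T) = 58.00° ✓; |FA| = 7.600 ✓; ∠(FA, AV) = 85.20° ✗; |AV| = 19.60 ✓.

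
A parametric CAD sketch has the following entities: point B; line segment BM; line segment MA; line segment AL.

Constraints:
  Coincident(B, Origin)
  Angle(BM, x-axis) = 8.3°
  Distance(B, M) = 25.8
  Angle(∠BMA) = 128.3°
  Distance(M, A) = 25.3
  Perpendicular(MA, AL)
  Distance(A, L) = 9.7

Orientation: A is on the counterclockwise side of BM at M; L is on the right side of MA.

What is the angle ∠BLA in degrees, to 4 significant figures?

54.05°

∠BMA = 128.3°, so MA runs at 8.3° + (180° − 128.3°) = 60.00° from the x-axis; with |MA| = 25.3, A = M + 25.3·(cos 60.00°, sin 60.00°) = (38.18, 25.63). MA ⟂ AL; with |AL| = 9.7 on the right of MA, L = A + 9.7·(0.8660, -0.5000) = (46.58, 20.78). Then cos ∠BLA = LB·LA / (|LB||LA|), giving 54.05°.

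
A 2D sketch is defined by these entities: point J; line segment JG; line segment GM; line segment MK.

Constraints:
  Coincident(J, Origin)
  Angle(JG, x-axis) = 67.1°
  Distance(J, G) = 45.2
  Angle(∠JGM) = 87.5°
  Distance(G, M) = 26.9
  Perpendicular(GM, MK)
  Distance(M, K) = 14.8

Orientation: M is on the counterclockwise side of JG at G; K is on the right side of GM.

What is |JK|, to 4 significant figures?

64.93

J is at the origin; JG runs at 67.1° with length 45.2, so G = 45.2·(cos 67.1°, sin 67.1°) = (17.59, 41.64). ∠JGM = 87.5°, so GM runs at 67.1° + (180° − 87.5°) = 159.6° from the x-axis; with |GM| = 26.9, M = G + 26.9·(cos 159.6°, sin 159.6°) = (-7.624, 51.01). GM ⟂ MK; with |MK| = 14.8 on the right of GM, K = M + 14.8·(0.3486, 0.9373) = (-2.466, 64.89). Then |JK| = |K − J| = 64.93.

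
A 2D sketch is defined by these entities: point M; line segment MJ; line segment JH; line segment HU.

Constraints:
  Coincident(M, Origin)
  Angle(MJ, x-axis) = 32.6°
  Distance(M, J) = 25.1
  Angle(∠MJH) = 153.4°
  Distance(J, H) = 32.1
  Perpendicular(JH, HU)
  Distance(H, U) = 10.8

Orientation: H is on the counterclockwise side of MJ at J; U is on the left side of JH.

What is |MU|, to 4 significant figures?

54.55

∠MJH = 153.4°, so JH runs at 32.6° + (180° − 153.4°) = 59.20° from the x-axis; with |JH| = 32.1, H = J + 32.1·(cos 59.20°, sin 59.20°) = (37.58, 41.10). JH ⟂ HU; with |HU| = 10.8 on the left of JH, U = H + 10.8·(-0.8590, 0.5120) = (28.31, 46.63). Then |MU| = |U − M| = 54.55.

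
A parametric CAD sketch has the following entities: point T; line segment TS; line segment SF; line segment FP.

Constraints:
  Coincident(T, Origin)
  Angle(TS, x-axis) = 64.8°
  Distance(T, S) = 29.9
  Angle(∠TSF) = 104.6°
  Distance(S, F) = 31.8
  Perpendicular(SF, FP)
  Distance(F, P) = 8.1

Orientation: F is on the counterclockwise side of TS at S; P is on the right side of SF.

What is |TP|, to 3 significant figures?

54.0

∠TSF = 104.6°, so SF runs at 64.8° + (180° − 104.6°) = 140° from the x-axis; with |SF| = 31.8, F = S + 31.8·(cos 140°, sin 140°) = (-11.7, 47.4). SF ⟂ FP; with |FP| = 8.1 on the right of SF, P = F + 8.1·(0.640, 0.768) = (-6.52, 53.6). Then |TP| = |P − T| = 54.0.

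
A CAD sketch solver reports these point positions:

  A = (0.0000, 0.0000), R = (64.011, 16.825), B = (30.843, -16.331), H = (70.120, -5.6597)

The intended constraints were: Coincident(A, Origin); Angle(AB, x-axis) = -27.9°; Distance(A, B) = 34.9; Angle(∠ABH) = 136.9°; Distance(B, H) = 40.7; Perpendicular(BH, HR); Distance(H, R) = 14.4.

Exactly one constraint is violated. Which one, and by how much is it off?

Distance(H, R) = 14.4 — off by 8.90.

A = (0.00, 0.00) ✓; AB at -27.90° ✓; |AB| = 34.90 ✓; ∠ABH = 136.9° ✓; |BH| = 40.70 ✓; ∠(BH, HR) = 90.00° ✓; |HR| = 23.30 ✗.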